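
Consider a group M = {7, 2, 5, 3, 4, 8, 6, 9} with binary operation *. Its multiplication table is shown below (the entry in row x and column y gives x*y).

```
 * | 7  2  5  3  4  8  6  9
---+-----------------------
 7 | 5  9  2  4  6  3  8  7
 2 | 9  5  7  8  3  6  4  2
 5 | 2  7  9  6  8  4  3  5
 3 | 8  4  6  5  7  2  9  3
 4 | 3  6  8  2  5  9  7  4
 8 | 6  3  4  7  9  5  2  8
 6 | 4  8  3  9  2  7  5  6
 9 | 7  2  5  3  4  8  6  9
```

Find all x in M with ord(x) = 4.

{2, 3, 4, 6, 7, 8}

Identity is 9. Compute the order of each non-identity element by repeated multiplication:
  7: 7 → 5 → 2 → 9  (order 4)
  2: 2 → 5 → 7 → 9  (order 4)
  5: 5 → 9  (order 2)
  3: 3 → 5 → 6 → 9  (order 4)
  4: 4 → 5 → 8 → 9  (order 4)
  8: 8 → 5 → 4 → 9  (order 4)
  6: 6 → 5 → 3 → 9  (order 4)
Elements of order 4: {2, 3, 4, 6, 7, 8}.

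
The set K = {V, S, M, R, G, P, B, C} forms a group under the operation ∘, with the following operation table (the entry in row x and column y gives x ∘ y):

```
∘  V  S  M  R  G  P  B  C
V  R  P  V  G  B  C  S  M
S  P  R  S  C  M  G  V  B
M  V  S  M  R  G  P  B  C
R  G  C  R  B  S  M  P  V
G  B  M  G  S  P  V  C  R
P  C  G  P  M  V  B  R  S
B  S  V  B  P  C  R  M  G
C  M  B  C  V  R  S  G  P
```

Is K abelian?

Yes

Check whether the table is symmetric across its main diagonal.
Every entry (row x, col y) equals the entry (row y, col x), so K is abelian.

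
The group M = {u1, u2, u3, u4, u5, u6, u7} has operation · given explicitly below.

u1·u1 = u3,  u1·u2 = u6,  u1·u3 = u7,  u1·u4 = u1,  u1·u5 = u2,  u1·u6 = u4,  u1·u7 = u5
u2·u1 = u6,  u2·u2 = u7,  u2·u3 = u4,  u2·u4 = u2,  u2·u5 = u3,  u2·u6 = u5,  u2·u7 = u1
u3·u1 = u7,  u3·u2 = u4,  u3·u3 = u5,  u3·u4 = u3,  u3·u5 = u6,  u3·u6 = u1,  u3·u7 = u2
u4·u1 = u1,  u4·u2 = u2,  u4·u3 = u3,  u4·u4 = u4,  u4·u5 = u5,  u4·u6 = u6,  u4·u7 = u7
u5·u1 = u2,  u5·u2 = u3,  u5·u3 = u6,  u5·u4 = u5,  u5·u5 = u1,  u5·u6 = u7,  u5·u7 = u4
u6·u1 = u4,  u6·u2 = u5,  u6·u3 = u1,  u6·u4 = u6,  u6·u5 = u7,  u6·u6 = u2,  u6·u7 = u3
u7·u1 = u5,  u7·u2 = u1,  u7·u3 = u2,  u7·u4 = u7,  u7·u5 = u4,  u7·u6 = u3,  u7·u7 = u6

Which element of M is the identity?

The identity e satisfies e·x = x for all x, so its row in the table reproduces the column headers.
Row u4 reads: u1, u2, u3, u4, u5, u6, u7 — exactly the header order. So u4 is the identity.

u4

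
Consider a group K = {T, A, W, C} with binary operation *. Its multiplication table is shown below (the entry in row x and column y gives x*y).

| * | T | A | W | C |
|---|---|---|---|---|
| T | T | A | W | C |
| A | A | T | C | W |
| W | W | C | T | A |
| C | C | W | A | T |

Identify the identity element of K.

The identity e satisfies e*x = x for all x, so its row in the table reproduces the column headers.
Row T reads: T, A, W, C — exactly the header order. So T is the identity.

T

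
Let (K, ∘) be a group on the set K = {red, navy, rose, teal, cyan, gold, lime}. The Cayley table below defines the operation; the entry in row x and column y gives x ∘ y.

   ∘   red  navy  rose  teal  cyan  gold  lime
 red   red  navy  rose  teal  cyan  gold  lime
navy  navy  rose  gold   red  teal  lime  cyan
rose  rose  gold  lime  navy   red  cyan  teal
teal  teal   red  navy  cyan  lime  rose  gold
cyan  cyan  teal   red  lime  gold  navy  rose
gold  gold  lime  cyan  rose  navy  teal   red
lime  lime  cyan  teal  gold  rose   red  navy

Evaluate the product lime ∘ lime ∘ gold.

lime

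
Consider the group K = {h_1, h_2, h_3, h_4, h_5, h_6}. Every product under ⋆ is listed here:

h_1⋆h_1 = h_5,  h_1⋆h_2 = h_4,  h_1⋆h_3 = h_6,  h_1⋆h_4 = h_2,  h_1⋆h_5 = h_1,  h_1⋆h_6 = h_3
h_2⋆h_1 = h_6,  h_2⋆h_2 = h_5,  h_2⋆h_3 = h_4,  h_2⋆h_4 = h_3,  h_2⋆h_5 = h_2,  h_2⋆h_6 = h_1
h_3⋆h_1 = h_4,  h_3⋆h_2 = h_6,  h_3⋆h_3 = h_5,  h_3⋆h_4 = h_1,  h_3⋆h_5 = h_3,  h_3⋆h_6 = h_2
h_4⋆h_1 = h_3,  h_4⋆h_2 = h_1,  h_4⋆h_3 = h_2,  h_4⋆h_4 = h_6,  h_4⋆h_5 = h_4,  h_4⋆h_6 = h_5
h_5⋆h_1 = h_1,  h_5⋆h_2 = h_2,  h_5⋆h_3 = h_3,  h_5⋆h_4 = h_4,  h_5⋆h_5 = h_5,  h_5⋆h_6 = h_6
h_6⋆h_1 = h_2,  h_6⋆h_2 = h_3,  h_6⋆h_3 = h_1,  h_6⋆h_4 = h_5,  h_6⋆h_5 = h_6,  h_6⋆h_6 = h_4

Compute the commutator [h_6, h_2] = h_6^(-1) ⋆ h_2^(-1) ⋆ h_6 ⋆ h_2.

Identity is h_5; from the table h_6^(-1) = h_4 and h_2^(-1) = h_2.
h_4 ⋆ h_2 = h_1
h_1 ⋆ h_6 = h_3
h_3 ⋆ h_2 = h_6

h_6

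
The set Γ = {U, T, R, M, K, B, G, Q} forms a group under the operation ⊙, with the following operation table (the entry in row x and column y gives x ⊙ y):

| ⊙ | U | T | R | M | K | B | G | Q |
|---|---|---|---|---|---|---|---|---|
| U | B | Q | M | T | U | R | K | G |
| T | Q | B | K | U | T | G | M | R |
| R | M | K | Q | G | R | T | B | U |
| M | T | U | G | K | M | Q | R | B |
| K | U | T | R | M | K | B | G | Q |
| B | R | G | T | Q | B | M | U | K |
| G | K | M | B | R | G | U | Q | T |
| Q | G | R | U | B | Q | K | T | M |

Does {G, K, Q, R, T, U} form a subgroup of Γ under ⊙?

R ⊙ U = M, which is not in {G, K, Q, R, T, U}.
The subset is not closed under ⊙, so it is not a subgroup.
(Structurally, Γ here is isomorphic to the cyclic group Z_8.)

No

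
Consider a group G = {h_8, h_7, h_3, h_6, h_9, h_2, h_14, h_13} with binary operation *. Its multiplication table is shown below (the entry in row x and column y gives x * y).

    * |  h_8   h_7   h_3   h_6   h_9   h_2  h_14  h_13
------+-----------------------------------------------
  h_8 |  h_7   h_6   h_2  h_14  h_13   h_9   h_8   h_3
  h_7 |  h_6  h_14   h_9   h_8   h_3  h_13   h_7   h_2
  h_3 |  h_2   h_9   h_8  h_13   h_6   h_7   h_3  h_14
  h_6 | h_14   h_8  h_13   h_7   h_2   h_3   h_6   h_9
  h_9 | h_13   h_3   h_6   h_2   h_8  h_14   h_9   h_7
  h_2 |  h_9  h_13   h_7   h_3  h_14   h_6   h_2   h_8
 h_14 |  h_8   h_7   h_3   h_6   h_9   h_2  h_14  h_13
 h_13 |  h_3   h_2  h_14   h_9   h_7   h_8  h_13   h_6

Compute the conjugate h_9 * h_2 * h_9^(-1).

The identity is h_14. In row h_9, the entry h_14 sits in column h_2, so h_9^(-1) = h_2.
h_9 * h_2 = h_14
h_14 * h_2 = h_2

h_2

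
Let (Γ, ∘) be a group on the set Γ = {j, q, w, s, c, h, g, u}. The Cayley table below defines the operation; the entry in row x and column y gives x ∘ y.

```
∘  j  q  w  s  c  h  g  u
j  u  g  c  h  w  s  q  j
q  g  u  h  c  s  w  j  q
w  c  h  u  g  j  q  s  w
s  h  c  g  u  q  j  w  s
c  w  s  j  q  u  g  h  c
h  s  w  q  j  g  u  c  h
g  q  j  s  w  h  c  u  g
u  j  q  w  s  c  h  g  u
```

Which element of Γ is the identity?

The identity e satisfies e ∘ x = x for all x, so its row in the table reproduces the column headers.
Row u reads: j, q, w, s, c, h, g, u — exactly the header order. So u is the identity.

u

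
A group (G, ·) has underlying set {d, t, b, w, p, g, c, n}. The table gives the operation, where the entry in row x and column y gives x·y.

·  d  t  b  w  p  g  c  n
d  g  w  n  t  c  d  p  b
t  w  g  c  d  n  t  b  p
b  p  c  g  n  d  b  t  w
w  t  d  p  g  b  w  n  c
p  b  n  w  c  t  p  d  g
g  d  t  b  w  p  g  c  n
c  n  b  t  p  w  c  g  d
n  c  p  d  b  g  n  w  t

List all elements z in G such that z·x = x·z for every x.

{g, t}

An element z is central iff its row equals its column in the table.
For b: b·n = w ≠ d = n·b, so b ∉ Z.
Checking each element this way leaves Z(G) = {g, t}.
(Structurally, G here is isomorphic to the dihedral group D_4.)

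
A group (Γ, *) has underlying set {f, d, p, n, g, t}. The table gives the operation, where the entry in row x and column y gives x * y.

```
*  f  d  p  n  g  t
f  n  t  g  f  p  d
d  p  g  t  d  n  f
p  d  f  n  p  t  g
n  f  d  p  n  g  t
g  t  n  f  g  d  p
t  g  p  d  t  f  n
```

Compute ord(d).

3

The identity element is n (its row matches the header).
d^1 = d
d^2 = d * d = g
d^3 = g * d = n
The first power of d equal to the identity is d^3, so ord(d) = 3.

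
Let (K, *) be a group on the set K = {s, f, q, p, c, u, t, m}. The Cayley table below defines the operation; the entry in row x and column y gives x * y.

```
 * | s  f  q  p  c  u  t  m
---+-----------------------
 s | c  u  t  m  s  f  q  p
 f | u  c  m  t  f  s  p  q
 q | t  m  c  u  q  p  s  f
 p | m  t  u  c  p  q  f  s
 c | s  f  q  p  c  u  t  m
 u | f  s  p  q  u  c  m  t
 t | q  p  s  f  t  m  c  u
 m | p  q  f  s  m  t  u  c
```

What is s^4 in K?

s^1 = s
s^2 = s * s = c
s^3 = c * s = s
s^4 = s * s = c

c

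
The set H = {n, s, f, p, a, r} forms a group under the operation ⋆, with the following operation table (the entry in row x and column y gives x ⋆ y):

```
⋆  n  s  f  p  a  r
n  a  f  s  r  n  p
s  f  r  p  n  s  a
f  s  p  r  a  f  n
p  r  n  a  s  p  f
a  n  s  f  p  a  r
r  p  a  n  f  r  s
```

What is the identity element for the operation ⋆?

The identity e satisfies e ⋆ x = x for all x, so its row in the table reproduces the column headers.
Row a reads: n, s, f, p, a, r — exactly the header order. So a is the identity.

a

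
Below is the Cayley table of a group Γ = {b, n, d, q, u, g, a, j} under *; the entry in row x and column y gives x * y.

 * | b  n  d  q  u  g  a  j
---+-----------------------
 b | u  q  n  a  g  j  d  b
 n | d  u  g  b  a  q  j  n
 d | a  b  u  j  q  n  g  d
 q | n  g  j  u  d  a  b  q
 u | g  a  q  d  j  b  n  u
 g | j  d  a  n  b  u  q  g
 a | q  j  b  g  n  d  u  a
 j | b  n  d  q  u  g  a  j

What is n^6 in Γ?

u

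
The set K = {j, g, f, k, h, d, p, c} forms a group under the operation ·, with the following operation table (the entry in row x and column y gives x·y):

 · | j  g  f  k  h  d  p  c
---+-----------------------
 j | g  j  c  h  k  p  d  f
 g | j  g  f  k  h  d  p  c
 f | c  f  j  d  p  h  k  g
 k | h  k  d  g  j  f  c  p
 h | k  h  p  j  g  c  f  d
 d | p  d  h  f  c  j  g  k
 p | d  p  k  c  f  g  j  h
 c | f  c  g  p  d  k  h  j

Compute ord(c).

The identity element is g (its row matches the header).
c^1 = c
c^2 = c·c = j
c^3 = j·c = f
c^4 = f·c = g
The first power of c equal to the identity is c^4, so ord(c) = 4.
(Structurally, K here is isomorphic to Z_2 x Z_4.)

4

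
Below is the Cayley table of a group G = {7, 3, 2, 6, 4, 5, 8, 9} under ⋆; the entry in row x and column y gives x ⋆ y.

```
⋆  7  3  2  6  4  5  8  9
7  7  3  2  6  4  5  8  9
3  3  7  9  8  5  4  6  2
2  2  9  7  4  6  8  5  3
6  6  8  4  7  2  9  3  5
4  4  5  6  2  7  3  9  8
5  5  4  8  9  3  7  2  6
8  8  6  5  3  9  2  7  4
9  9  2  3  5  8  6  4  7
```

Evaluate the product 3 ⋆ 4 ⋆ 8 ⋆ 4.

6

3 ⋆ 4 = 5
5 ⋆ 8 = 2
2 ⋆ 4 = 6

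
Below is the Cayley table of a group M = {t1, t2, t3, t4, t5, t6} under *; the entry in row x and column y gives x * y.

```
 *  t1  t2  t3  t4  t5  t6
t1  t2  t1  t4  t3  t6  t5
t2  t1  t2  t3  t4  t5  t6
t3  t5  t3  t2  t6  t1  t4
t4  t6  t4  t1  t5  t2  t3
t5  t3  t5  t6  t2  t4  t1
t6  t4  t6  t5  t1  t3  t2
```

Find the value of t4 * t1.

Read row t4, column t1: t4 * t1 = t6.

t6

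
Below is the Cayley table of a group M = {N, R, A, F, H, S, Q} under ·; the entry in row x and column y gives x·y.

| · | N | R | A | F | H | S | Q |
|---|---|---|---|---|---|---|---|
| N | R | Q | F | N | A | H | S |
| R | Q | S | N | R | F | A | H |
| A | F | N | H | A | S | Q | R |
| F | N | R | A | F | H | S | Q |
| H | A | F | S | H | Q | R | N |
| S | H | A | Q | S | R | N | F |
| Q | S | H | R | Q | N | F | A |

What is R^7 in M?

F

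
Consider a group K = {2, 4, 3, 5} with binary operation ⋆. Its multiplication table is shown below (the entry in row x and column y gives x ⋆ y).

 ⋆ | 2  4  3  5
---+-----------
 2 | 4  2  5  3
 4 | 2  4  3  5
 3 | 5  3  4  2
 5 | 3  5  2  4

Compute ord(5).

2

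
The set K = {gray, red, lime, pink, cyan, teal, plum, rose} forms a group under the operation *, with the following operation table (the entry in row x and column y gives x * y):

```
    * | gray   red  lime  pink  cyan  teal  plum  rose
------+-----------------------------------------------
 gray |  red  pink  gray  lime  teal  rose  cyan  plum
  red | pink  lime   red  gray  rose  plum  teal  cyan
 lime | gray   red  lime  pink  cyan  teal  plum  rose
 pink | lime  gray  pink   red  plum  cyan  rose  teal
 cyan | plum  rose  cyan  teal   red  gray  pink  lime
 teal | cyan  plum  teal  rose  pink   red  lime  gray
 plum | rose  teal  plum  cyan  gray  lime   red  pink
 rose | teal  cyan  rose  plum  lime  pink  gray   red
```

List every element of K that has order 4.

Identity is lime. Compute the order of each non-identity element by repeated multiplication:
  gray: gray → red → pink → lime  (order 4)
  red: red → lime  (order 2)
  pink: pink → red → gray → lime  (order 4)
  cyan: cyan → red → rose → lime  (order 4)
  teal: teal → red → plum → lime  (order 4)
  plum: plum → red → teal → lime  (order 4)
  rose: rose → red → cyan → lime  (order 4)
Elements of order 4: {cyan, gray, pink, plum, rose, teal}.

{cyan, gray, pink, plum, rose, teal}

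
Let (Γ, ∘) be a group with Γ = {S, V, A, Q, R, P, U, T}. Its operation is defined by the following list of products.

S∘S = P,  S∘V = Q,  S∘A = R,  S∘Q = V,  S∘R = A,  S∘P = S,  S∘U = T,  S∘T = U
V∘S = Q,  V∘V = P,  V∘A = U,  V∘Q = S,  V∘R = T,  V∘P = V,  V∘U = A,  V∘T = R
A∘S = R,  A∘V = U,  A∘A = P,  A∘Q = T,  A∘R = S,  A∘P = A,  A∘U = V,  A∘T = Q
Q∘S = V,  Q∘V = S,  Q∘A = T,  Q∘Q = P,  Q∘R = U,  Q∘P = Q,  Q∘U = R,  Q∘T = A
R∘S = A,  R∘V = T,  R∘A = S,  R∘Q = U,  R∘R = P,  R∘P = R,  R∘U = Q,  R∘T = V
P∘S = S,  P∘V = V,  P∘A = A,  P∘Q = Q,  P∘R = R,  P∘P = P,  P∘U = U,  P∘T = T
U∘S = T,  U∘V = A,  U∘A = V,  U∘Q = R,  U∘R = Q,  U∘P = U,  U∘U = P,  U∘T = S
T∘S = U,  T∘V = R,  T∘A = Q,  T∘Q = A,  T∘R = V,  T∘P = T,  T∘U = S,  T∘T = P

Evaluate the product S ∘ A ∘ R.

S ∘ A = R
R ∘ R = P

P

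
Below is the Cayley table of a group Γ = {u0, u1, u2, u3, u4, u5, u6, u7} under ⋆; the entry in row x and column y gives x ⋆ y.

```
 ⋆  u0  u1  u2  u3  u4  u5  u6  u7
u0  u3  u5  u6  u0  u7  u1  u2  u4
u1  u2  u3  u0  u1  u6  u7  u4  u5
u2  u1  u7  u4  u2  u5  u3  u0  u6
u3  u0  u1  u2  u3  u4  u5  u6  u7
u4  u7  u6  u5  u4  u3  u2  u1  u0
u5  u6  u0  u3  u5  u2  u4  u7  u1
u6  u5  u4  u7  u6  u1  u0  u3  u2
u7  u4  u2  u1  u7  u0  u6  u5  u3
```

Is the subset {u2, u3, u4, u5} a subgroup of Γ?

Yes

{u2, u3, u4, u5} contains the identity u3.
Checking products: every product of two elements of {u2, u3, u4, u5} (read from the table) lies in {u2, u3, u4, u5}, so the set is closed.
In a finite group, a nonempty closed subset is a subgroup. So {u2, u3, u4, u5} ≤ Γ.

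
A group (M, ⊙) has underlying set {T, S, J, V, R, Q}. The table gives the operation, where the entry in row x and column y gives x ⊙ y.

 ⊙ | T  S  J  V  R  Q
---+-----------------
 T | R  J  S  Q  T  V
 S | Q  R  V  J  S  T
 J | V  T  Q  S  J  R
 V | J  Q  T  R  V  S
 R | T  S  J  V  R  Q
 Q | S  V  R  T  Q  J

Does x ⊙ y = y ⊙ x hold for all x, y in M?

Q ⊙ T = S but T ⊙ Q = V.
Since Q and T do not commute, M is not abelian.

No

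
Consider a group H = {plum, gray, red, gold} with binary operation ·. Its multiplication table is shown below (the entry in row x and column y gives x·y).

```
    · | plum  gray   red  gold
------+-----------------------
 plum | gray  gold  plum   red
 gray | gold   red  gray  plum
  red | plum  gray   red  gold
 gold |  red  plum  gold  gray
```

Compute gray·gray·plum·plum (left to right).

gray·gray = red
red·plum = plum
plum·plum = gray
(Structurally, H here is isomorphic to the cyclic group Z_4.)

gray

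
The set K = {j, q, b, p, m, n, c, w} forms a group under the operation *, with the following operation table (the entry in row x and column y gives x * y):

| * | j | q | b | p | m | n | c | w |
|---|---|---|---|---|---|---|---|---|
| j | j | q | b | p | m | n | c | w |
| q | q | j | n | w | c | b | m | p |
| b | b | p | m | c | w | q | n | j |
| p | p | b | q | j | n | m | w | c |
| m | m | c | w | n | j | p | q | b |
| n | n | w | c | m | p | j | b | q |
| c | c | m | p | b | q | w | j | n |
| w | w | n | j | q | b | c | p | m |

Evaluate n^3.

n

n^1 = n
n^2 = n * n = j
n^3 = j * n = n
(Structurally, K here is isomorphic to the dihedral group D_4.)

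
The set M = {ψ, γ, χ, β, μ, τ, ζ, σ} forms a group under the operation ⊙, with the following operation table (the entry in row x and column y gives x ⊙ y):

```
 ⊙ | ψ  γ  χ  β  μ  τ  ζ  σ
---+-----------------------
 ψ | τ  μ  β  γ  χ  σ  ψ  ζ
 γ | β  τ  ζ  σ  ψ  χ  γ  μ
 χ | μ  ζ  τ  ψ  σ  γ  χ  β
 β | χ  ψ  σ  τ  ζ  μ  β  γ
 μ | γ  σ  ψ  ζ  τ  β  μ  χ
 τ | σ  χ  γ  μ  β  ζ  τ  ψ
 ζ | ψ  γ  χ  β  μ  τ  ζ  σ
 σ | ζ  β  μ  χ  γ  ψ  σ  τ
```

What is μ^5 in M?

μ

μ^1 = μ
μ^2 = μ ⊙ μ = τ
μ^3 = τ ⊙ μ = β
μ^4 = β ⊙ μ = ζ
μ^5 = ζ ⊙ μ = μ
(Structurally, M here is isomorphic to the quaternion group Q_8.)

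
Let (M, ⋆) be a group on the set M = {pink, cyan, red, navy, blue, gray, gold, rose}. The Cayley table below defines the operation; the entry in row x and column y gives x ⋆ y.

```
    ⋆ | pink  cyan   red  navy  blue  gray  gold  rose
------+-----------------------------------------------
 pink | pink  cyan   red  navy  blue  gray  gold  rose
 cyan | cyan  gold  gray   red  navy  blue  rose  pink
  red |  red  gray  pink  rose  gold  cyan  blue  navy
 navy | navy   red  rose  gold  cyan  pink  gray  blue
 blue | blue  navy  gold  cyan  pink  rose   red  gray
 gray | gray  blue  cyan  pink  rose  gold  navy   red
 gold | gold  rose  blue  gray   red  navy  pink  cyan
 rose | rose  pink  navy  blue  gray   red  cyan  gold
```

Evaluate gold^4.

gold^1 = gold
gold^2 = gold ⋆ gold = pink
gold^3 = pink ⋆ gold = gold
gold^4 = gold ⋆ gold = pink

pink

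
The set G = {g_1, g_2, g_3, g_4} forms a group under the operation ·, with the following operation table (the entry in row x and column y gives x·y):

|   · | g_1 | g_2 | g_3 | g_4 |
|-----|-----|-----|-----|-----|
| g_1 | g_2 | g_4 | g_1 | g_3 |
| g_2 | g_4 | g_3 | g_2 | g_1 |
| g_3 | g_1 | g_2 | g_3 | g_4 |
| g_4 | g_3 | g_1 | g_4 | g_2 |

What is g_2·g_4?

g_1

Read row g_2, column g_4: g_2·g_4 = g_1.
(Structurally, G here is isomorphic to the cyclic group Z_4.)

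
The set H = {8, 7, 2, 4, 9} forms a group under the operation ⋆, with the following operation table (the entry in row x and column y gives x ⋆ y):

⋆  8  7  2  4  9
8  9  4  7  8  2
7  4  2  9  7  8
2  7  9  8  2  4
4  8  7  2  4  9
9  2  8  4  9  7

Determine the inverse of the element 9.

2

First locate the identity: row 4 matches the header, so 4 is the identity.
Scan row 9 for 4: 9 ⋆ 2 = 4. Hence 9^(-1) = 2.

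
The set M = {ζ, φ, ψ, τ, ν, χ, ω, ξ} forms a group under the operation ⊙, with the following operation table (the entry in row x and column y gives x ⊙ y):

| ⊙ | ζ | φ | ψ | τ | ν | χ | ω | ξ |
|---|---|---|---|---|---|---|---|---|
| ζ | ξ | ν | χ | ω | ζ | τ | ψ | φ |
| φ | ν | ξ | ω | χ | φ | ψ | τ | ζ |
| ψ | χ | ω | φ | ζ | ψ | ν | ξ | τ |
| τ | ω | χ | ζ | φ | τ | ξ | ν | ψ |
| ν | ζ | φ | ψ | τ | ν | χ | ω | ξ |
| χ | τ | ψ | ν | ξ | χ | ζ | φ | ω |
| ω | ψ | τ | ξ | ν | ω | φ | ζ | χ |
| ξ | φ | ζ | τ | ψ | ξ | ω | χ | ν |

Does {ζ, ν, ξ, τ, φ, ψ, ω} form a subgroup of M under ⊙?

No

ω ⊙ ξ = χ, which is not in {ζ, ν, ξ, τ, φ, ψ, ω}.
The subset is not closed under ⊙, so it is not a subgroup.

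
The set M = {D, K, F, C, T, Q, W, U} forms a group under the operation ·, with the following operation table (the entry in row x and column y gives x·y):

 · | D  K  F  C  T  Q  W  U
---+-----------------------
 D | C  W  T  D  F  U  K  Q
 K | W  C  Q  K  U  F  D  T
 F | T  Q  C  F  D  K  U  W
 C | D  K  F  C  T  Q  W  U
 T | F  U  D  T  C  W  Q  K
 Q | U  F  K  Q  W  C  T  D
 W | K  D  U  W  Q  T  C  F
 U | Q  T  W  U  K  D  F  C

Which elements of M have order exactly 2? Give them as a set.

{D, F, K, Q, T, U, W}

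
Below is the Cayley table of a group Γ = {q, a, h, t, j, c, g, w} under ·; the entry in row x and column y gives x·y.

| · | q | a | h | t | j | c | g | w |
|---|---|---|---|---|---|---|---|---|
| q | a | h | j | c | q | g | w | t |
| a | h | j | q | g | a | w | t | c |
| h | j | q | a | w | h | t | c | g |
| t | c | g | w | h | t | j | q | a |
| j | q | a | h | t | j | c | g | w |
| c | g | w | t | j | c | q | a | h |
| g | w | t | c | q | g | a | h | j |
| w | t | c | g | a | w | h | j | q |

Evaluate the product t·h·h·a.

t·h = w
w·h = g
g·a = t

t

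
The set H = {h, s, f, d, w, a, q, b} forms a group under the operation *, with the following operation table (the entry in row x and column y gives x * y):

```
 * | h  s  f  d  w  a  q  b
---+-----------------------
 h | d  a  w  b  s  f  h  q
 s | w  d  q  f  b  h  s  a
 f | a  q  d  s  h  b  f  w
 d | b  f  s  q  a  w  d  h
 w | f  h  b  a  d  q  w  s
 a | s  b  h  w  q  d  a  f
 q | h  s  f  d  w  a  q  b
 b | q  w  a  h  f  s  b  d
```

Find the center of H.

{d, q}

An element z is central iff its row equals its column in the table.
For b: b * s = w ≠ a = s * b, so b ∉ Z.
Checking each element this way leaves Z(H) = {d, q}.
(Structurally, H here is isomorphic to the quaternion group Q_8.)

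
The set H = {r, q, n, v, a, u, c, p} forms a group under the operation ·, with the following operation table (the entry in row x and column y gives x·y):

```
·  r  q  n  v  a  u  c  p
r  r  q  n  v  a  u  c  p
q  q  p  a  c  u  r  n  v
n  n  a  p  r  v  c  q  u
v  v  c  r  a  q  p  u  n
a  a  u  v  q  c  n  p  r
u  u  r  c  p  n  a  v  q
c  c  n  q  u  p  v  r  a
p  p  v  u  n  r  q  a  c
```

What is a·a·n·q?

p

a·a = c
c·n = q
q·q = p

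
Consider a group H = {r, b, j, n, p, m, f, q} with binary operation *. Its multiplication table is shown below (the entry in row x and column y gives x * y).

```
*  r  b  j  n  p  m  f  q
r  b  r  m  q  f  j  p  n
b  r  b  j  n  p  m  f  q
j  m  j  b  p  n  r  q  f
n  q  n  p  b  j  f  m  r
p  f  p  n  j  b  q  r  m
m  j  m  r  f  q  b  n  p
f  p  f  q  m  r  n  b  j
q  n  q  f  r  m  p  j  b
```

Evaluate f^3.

f^1 = f
f^2 = f * f = b
f^3 = b * f = f
(Structurally, H here is isomorphic to the elementary abelian group (Z_2)^3.)

f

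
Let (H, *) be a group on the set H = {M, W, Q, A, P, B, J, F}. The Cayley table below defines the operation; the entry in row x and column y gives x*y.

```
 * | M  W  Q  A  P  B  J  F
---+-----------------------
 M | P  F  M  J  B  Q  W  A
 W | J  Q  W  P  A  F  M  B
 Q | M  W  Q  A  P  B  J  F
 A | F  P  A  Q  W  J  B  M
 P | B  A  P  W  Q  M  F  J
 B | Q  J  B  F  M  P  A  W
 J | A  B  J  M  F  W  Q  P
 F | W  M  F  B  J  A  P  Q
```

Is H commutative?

M*J = W but J*M = A.
Since M and J do not commute, H is not abelian.

No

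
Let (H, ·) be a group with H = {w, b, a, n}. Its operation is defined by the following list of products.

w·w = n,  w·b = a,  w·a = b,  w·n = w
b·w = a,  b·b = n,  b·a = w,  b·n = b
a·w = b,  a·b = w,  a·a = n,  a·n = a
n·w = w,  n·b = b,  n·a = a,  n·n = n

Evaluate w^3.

w^1 = w
w^2 = w·w = n
w^3 = n·w = w

w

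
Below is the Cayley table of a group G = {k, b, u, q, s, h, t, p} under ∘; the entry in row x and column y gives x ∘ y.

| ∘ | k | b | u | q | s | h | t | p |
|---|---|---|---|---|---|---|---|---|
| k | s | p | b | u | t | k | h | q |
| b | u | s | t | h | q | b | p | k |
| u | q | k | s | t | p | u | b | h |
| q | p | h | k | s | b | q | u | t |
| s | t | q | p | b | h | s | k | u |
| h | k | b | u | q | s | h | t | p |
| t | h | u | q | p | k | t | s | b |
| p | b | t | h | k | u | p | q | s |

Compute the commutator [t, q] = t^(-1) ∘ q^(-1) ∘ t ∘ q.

Identity is h; from the table t^(-1) = k and q^(-1) = b.
k ∘ b = p
p ∘ t = q
q ∘ q = s

s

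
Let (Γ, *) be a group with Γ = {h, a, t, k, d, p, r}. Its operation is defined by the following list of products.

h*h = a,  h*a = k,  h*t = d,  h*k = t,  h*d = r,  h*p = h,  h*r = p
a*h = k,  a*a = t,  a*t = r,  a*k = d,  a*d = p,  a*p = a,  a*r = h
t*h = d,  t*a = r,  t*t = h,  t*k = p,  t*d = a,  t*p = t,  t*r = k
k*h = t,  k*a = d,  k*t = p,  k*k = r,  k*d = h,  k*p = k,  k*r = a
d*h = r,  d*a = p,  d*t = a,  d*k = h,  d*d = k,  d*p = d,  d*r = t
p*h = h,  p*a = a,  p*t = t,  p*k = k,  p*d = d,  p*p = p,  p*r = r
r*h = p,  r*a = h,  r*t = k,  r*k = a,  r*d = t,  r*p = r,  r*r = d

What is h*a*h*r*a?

d

h*a = k
k*h = t
t*r = k
k*a = d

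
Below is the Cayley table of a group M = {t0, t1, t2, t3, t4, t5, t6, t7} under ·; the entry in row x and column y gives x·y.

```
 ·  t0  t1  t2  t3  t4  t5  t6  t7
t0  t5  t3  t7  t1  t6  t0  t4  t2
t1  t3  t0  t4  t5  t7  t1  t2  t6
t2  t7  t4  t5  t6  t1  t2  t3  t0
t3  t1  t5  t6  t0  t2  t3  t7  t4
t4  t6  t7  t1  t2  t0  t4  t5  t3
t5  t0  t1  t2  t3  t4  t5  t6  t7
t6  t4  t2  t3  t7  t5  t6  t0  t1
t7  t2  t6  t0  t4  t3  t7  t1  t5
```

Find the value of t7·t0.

Read row t7, column t0: t7·t0 = t2.

t2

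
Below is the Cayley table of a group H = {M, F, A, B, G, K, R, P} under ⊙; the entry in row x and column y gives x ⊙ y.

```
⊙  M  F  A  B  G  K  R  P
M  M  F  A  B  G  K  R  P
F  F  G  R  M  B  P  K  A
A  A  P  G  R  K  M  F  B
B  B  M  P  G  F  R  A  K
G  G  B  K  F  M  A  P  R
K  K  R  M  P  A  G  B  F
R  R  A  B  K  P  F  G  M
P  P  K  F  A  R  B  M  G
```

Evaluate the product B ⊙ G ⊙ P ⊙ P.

B

B ⊙ G = F
F ⊙ P = A
A ⊙ P = B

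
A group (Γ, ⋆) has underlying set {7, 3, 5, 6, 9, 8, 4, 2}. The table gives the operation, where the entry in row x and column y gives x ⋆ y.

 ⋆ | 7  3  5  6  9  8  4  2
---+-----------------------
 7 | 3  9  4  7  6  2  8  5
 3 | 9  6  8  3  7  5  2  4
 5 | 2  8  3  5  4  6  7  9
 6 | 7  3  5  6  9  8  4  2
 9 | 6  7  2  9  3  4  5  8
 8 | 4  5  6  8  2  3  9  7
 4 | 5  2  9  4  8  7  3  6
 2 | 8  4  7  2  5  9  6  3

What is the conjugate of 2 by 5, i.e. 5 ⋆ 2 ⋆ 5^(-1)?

4

The identity is 6. In row 5, the entry 6 sits in column 8, so 5^(-1) = 8.
5 ⋆ 2 = 9
9 ⋆ 8 = 4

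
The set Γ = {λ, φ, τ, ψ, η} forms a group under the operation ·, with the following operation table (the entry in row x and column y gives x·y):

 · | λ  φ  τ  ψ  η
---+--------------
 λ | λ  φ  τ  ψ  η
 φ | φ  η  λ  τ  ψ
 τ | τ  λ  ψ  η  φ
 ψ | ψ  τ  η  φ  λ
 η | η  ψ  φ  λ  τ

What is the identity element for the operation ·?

The identity e satisfies e·x = x for all x, so its row in the table reproduces the column headers.
Row λ reads: λ, φ, τ, ψ, η — exactly the header order. So λ is the identity.

λ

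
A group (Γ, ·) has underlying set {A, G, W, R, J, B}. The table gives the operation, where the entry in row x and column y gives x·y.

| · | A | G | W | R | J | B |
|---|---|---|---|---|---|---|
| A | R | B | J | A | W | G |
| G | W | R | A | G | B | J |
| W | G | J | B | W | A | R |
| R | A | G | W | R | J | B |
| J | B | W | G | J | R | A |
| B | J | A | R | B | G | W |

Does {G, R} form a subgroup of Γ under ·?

Yes

{G, R} contains the identity R.
Checking products: every product of two elements of {G, R} (read from the table) lies in {G, R}, so the set is closed.
In a finite group, a nonempty closed subset is a subgroup. So {G, R} ≤ Γ.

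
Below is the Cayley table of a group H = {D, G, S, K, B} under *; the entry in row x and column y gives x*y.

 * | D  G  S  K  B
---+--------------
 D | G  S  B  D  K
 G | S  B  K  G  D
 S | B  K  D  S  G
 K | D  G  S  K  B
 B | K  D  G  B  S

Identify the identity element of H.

The identity e satisfies e*x = x for all x, so its row in the table reproduces the column headers.
Row K reads: D, G, S, K, B — exactly the header order. So K is the identity.

K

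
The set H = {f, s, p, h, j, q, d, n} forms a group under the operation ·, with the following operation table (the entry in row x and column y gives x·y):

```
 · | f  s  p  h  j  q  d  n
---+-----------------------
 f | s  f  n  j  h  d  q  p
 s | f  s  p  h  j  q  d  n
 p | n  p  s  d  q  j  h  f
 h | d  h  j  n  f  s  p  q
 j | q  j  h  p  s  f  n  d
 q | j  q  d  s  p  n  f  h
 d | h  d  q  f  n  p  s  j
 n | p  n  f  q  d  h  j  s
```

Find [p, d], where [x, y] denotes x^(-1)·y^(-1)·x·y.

Identity is s; from the table p^(-1) = p and d^(-1) = d.
p·d = h
h·p = j
j·d = n

n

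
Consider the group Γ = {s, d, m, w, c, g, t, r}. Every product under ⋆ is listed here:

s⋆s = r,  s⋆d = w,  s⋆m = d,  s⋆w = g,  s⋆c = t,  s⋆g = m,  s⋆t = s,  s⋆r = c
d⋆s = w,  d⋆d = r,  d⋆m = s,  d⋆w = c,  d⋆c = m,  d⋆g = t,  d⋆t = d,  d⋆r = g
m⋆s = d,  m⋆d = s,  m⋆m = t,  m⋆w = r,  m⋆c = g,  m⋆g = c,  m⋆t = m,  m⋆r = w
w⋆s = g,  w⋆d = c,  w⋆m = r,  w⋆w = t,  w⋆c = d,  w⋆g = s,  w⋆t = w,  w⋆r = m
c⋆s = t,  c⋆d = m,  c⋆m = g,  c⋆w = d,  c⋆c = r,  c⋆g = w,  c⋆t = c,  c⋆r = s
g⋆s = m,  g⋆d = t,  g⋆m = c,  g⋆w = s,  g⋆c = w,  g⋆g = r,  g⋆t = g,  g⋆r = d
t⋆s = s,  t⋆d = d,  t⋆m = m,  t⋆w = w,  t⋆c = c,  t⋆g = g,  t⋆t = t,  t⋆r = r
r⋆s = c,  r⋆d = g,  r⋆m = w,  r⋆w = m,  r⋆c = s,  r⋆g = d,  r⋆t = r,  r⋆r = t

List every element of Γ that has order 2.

Identity is t. Compute the order of each non-identity element by repeated multiplication:
  s: s → r → c → t  (order 4)
  d: d → r → g → t  (order 4)
  m: m → t  (order 2)
  w: w → t  (order 2)
  c: c → r → s → t  (order 4)
  g: g → r → d → t  (order 4)
  r: r → t  (order 2)
Elements of order 2: {m, r, w}.

{m, r, w}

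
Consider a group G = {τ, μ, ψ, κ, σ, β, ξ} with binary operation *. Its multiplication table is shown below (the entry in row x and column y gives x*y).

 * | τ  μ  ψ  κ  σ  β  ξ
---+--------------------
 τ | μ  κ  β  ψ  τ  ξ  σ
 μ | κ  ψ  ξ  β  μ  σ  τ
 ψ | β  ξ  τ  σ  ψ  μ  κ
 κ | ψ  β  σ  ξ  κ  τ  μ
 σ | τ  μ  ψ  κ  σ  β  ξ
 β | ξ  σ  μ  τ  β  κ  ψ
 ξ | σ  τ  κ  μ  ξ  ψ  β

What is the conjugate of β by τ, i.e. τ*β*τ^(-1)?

The identity is σ. In row τ, the entry σ sits in column ξ, so τ^(-1) = ξ.
τ*β = ξ
ξ*ξ = β
(Structurally, G here is isomorphic to the cyclic group Z_7.)

β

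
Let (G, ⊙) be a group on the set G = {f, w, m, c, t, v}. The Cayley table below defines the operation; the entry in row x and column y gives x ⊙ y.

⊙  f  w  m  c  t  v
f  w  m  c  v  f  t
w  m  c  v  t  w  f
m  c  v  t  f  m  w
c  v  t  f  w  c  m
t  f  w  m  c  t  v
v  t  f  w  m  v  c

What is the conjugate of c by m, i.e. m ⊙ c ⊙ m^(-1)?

The identity is t. In row m, the entry t sits in column m, so m^(-1) = m.
m ⊙ c = f
f ⊙ m = c

c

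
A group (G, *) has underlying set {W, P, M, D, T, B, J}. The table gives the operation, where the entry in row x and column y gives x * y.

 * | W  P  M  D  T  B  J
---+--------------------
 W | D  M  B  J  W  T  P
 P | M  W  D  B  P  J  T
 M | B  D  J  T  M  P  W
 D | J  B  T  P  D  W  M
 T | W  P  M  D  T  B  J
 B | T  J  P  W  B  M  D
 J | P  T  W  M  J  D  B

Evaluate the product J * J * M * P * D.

J * J = B
B * M = P
P * P = W
W * D = J
(Structurally, G here is isomorphic to the cyclic group Z_7.)

J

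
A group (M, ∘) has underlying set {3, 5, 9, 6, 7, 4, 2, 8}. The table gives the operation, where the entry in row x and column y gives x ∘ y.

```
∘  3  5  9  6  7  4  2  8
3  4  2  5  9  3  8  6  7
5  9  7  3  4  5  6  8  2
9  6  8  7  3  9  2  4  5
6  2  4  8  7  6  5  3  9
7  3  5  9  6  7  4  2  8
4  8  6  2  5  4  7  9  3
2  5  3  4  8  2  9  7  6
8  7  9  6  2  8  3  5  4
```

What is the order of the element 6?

The identity element is 7 (its row matches the header).
6^1 = 6
6^2 = 6 ∘ 6 = 7
The first power of 6 equal to the identity is 6^2, so ord(6) = 2.
(Structurally, M here is isomorphic to the dihedral group D_4.)

2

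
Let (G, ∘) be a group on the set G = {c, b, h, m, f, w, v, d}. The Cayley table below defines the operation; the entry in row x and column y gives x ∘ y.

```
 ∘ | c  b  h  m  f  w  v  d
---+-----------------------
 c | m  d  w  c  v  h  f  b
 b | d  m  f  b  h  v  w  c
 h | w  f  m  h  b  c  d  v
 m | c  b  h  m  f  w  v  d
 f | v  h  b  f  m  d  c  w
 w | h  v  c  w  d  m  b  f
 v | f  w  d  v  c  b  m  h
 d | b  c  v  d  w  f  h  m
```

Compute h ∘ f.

b

Read row h, column f: h ∘ f = b.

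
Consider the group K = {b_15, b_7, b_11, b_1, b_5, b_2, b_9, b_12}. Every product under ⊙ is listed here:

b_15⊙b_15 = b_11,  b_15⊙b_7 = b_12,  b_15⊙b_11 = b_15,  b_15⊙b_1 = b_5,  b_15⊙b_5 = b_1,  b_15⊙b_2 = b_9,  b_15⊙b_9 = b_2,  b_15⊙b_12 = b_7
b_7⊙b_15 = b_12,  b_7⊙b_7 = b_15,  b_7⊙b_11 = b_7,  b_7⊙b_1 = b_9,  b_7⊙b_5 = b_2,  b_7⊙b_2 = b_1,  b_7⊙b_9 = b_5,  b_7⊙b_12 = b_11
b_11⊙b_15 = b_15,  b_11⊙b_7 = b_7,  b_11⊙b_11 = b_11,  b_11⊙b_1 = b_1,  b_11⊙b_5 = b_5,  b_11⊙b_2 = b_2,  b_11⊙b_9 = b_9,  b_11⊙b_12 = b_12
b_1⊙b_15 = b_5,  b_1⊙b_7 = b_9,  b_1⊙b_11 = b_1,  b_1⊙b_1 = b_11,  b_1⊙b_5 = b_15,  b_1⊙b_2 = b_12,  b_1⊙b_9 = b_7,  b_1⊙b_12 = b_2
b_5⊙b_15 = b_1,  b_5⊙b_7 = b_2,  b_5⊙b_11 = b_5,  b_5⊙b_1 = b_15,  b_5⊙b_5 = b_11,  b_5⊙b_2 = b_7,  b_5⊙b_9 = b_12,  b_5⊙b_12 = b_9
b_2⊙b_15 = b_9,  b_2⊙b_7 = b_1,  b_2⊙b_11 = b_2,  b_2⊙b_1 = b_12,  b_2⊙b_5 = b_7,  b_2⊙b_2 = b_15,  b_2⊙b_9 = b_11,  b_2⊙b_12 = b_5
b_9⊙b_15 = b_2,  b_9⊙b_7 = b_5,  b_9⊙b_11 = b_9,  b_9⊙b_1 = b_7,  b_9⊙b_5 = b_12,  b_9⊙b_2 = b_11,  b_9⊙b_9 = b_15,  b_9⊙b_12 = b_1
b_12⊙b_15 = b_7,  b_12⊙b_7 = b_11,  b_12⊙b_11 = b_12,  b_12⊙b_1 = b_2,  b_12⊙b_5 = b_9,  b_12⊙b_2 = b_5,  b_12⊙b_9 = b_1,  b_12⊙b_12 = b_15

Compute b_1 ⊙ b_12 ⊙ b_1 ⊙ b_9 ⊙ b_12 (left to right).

b_2

b_1 ⊙ b_12 = b_2
b_2 ⊙ b_1 = b_12
b_12 ⊙ b_9 = b_1
b_1 ⊙ b_12 = b_2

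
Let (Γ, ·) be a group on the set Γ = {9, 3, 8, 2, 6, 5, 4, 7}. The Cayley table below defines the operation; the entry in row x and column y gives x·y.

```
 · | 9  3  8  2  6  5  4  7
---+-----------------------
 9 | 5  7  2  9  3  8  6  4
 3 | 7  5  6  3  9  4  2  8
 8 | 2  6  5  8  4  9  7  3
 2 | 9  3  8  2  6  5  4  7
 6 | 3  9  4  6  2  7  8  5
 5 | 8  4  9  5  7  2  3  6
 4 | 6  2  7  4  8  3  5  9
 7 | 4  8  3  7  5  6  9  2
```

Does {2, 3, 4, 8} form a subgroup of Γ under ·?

4·4 = 5, which is not in {2, 3, 4, 8}.
The subset is not closed under ·, so it is not a subgroup.

No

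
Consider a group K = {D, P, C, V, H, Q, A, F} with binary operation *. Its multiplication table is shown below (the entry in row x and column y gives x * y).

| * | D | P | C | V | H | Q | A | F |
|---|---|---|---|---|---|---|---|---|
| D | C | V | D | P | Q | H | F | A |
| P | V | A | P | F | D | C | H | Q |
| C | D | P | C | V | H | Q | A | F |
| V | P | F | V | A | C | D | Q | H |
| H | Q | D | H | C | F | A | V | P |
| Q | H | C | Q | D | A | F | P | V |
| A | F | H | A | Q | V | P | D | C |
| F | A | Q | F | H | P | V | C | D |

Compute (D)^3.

D

D^1 = D
D^2 = D * D = C
D^3 = C * D = D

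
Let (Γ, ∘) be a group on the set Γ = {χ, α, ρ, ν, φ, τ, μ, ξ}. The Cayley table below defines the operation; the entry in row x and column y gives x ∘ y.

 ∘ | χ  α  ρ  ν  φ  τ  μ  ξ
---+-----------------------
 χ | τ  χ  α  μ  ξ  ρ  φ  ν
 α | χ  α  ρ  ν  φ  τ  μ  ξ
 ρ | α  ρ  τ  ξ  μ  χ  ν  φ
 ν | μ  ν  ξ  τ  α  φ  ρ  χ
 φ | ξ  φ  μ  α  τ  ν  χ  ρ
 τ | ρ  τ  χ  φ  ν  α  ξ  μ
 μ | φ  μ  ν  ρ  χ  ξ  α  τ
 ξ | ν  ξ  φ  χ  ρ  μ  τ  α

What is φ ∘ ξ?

Read row φ, column ξ: φ ∘ ξ = ρ.

ρ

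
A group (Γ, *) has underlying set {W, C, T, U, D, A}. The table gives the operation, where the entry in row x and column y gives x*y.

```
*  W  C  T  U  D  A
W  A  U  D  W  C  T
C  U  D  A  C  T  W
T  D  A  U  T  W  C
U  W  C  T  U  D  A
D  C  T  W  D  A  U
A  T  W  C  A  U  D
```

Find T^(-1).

T

First locate the identity: row U matches the header, so U is the identity.
Scan row T for U: T*T = U. Hence T^(-1) = T.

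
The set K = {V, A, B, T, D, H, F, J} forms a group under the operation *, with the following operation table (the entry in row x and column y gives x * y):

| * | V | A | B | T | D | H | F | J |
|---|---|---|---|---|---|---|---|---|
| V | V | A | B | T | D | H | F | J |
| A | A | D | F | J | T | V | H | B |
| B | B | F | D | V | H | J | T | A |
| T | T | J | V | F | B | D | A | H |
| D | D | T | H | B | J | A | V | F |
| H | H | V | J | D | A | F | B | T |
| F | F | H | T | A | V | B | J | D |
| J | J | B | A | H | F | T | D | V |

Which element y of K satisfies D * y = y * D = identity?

F

First locate the identity: row V matches the header, so V is the identity.
Scan row D for V: D * F = V. Hence D^(-1) = F.
(Structurally, K here is isomorphic to the cyclic group Z_8.)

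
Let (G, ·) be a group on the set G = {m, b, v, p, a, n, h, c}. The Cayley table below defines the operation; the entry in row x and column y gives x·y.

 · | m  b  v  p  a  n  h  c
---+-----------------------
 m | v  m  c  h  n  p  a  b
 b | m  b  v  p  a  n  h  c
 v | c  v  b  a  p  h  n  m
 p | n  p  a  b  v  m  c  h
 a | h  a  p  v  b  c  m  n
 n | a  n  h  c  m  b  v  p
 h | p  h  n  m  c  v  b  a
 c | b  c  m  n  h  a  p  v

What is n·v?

h

Read row n, column v: n·v = h.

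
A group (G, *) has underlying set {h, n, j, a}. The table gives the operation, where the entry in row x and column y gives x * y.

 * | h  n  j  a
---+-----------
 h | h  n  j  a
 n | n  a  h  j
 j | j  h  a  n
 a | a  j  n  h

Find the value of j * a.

Read row j, column a: j * a = n.

n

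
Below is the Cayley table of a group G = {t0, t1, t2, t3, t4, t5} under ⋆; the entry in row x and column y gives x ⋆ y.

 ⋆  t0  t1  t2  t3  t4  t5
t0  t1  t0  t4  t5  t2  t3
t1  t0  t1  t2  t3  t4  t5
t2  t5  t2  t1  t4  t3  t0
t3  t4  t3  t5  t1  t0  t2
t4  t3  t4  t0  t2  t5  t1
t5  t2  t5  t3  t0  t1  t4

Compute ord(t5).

3

The identity element is t1 (its row matches the header).
t5^1 = t5
t5^2 = t5 ⋆ t5 = t4
t5^3 = t4 ⋆ t5 = t1
The first power of t5 equal to the identity is t5^3, so ord(t5) = 3.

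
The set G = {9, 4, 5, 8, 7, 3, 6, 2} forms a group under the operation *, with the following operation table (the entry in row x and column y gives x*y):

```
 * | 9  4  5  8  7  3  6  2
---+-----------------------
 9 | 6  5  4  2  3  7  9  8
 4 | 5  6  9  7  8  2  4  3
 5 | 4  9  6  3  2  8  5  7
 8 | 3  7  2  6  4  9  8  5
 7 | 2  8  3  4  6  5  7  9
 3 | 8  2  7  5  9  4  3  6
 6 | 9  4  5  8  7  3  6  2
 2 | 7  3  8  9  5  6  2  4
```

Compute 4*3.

Read row 4, column 3: 4*3 = 2.
(Structurally, G here is isomorphic to the dihedral group D_4.)

2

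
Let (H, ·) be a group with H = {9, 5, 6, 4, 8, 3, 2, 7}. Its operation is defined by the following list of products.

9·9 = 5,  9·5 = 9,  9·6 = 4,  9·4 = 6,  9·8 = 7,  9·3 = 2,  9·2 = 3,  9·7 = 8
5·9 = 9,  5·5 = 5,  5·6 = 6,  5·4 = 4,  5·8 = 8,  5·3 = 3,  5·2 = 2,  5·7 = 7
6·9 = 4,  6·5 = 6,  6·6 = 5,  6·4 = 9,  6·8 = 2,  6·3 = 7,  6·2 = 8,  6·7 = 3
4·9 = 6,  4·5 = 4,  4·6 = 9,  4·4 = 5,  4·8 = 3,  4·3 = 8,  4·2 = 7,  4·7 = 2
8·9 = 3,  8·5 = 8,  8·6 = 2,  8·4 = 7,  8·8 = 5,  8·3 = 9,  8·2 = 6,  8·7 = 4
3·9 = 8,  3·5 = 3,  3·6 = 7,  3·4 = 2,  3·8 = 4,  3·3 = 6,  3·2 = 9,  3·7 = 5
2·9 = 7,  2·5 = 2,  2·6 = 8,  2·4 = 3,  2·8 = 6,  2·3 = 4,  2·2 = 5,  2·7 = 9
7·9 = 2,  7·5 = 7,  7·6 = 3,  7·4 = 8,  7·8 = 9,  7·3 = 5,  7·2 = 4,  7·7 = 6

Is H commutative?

No

3·9 = 8 but 9·3 = 2.
Since 3 and 9 do not commute, H is not abelian.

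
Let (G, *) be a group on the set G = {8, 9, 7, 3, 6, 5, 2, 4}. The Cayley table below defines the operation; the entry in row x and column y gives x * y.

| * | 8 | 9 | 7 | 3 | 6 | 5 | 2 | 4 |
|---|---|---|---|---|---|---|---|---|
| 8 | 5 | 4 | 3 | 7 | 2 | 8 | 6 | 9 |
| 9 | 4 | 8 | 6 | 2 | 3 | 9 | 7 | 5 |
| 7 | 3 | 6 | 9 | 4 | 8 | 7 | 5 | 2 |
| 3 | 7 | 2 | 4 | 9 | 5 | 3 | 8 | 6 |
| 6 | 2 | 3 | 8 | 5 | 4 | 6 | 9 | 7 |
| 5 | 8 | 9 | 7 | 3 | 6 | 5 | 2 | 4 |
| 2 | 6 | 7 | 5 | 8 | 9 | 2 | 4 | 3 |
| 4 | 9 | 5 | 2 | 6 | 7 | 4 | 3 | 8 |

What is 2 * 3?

Read row 2, column 3: 2 * 3 = 8.
(Structurally, G here is isomorphic to the cyclic group Z_8.)

8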